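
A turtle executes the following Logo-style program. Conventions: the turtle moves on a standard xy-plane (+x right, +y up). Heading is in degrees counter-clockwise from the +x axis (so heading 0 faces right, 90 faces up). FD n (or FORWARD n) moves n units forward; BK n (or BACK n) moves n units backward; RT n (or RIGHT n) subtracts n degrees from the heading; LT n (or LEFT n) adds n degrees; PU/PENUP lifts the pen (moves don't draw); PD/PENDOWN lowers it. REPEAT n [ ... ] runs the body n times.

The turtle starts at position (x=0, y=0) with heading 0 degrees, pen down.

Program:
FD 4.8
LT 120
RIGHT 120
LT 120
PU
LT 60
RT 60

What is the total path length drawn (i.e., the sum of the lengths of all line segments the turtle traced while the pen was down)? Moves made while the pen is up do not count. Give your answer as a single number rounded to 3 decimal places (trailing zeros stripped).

Executing turtle program step by step:
Start: pos=(0,0), heading=0, pen down
FD 4.8: (0,0) -> (4.8,0) [heading=0, draw]
LT 120: heading 0 -> 120
RT 120: heading 120 -> 0
LT 120: heading 0 -> 120
PU: pen up
LT 60: heading 120 -> 180
RT 60: heading 180 -> 120
Final: pos=(4.8,0), heading=120, 1 segment(s) drawn

Segment lengths:
  seg 1: (0,0) -> (4.8,0), length = 4.8
Total = 4.8

Answer: 4.8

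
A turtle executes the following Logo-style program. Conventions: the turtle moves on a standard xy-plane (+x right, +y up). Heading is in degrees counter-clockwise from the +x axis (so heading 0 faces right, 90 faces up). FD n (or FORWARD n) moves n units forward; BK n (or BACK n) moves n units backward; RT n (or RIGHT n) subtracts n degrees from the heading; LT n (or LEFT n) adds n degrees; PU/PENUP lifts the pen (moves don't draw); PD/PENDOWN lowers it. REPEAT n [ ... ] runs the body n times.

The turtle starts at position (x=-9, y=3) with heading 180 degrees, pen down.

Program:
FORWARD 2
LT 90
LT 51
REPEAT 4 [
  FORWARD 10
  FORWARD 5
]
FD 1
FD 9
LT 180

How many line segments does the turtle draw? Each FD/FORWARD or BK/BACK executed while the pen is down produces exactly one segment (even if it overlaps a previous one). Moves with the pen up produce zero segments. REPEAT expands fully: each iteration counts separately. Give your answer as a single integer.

Executing turtle program step by step:
Start: pos=(-9,3), heading=180, pen down
FD 2: (-9,3) -> (-11,3) [heading=180, draw]
LT 90: heading 180 -> 270
LT 51: heading 270 -> 321
REPEAT 4 [
  -- iteration 1/4 --
  FD 10: (-11,3) -> (-3.229,-3.293) [heading=321, draw]
  FD 5: (-3.229,-3.293) -> (0.657,-6.44) [heading=321, draw]
  -- iteration 2/4 --
  FD 10: (0.657,-6.44) -> (8.429,-12.733) [heading=321, draw]
  FD 5: (8.429,-12.733) -> (12.314,-15.88) [heading=321, draw]
  -- iteration 3/4 --
  FD 10: (12.314,-15.88) -> (20.086,-22.173) [heading=321, draw]
  FD 5: (20.086,-22.173) -> (23.972,-25.319) [heading=321, draw]
  -- iteration 4/4 --
  FD 10: (23.972,-25.319) -> (31.743,-31.613) [heading=321, draw]
  FD 5: (31.743,-31.613) -> (35.629,-34.759) [heading=321, draw]
]
FD 1: (35.629,-34.759) -> (36.406,-35.389) [heading=321, draw]
FD 9: (36.406,-35.389) -> (43.4,-41.052) [heading=321, draw]
LT 180: heading 321 -> 141
Final: pos=(43.4,-41.052), heading=141, 11 segment(s) drawn
Segments drawn: 11

Answer: 11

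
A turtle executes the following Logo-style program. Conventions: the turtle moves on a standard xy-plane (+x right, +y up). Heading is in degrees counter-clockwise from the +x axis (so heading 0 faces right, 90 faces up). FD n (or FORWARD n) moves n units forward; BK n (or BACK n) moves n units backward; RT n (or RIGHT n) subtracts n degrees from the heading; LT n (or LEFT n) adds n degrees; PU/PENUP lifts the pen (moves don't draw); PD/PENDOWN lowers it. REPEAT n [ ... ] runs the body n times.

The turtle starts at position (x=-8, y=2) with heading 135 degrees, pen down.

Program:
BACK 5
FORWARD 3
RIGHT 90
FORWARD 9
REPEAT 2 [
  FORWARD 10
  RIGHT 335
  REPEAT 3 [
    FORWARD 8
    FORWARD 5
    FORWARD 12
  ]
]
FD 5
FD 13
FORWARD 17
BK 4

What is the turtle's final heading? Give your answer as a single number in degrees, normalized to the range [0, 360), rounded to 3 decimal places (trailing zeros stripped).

Executing turtle program step by step:
Start: pos=(-8,2), heading=135, pen down
BK 5: (-8,2) -> (-4.464,-1.536) [heading=135, draw]
FD 3: (-4.464,-1.536) -> (-6.586,0.586) [heading=135, draw]
RT 90: heading 135 -> 45
FD 9: (-6.586,0.586) -> (-0.222,6.95) [heading=45, draw]
REPEAT 2 [
  -- iteration 1/2 --
  FD 10: (-0.222,6.95) -> (6.849,14.021) [heading=45, draw]
  RT 335: heading 45 -> 70
  REPEAT 3 [
    -- iteration 1/3 --
    FD 8: (6.849,14.021) -> (9.585,21.538) [heading=70, draw]
    FD 5: (9.585,21.538) -> (11.296,26.237) [heading=70, draw]
    FD 12: (11.296,26.237) -> (15.4,37.513) [heading=70, draw]
    -- iteration 2/3 --
    FD 8: (15.4,37.513) -> (18.136,45.031) [heading=70, draw]
    FD 5: (18.136,45.031) -> (19.846,49.729) [heading=70, draw]
    FD 12: (19.846,49.729) -> (23.95,61.005) [heading=70, draw]
    -- iteration 3/3 --
    FD 8: (23.95,61.005) -> (26.686,68.523) [heading=70, draw]
    FD 5: (26.686,68.523) -> (28.397,73.221) [heading=70, draw]
    FD 12: (28.397,73.221) -> (32.501,84.498) [heading=70, draw]
  ]
  -- iteration 2/2 --
  FD 10: (32.501,84.498) -> (35.921,93.895) [heading=70, draw]
  RT 335: heading 70 -> 95
  REPEAT 3 [
    -- iteration 1/3 --
    FD 8: (35.921,93.895) -> (35.224,101.864) [heading=95, draw]
    FD 5: (35.224,101.864) -> (34.788,106.845) [heading=95, draw]
    FD 12: (34.788,106.845) -> (33.742,118.8) [heading=95, draw]
    -- iteration 2/3 --
    FD 8: (33.742,118.8) -> (33.045,126.769) [heading=95, draw]
    FD 5: (33.045,126.769) -> (32.609,131.75) [heading=95, draw]
    FD 12: (32.609,131.75) -> (31.563,143.704) [heading=95, draw]
    -- iteration 3/3 --
    FD 8: (31.563,143.704) -> (30.866,151.674) [heading=95, draw]
    FD 5: (30.866,151.674) -> (30.43,156.655) [heading=95, draw]
    FD 12: (30.43,156.655) -> (29.384,168.609) [heading=95, draw]
  ]
]
FD 5: (29.384,168.609) -> (28.948,173.59) [heading=95, draw]
FD 13: (28.948,173.59) -> (27.815,186.541) [heading=95, draw]
FD 17: (27.815,186.541) -> (26.334,203.476) [heading=95, draw]
BK 4: (26.334,203.476) -> (26.682,199.491) [heading=95, draw]
Final: pos=(26.682,199.491), heading=95, 27 segment(s) drawn

Answer: 95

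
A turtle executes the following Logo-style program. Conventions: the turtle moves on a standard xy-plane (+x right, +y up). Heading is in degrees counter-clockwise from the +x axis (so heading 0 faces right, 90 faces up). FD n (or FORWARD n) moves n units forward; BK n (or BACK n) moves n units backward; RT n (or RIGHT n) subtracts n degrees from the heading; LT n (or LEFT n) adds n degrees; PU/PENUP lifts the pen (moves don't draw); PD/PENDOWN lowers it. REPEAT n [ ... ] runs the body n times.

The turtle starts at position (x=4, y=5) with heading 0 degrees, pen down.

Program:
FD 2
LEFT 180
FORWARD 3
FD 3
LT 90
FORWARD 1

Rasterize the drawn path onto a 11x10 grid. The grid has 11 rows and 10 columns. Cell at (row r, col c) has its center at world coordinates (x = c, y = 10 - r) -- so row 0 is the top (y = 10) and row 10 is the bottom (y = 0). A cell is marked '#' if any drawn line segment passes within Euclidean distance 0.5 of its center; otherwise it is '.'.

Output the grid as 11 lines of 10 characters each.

Segment 0: (4,5) -> (6,5)
Segment 1: (6,5) -> (3,5)
Segment 2: (3,5) -> (0,5)
Segment 3: (0,5) -> (-0,4)

Answer: ..........
..........
..........
..........
..........
#######...
#.........
..........
..........
..........
..........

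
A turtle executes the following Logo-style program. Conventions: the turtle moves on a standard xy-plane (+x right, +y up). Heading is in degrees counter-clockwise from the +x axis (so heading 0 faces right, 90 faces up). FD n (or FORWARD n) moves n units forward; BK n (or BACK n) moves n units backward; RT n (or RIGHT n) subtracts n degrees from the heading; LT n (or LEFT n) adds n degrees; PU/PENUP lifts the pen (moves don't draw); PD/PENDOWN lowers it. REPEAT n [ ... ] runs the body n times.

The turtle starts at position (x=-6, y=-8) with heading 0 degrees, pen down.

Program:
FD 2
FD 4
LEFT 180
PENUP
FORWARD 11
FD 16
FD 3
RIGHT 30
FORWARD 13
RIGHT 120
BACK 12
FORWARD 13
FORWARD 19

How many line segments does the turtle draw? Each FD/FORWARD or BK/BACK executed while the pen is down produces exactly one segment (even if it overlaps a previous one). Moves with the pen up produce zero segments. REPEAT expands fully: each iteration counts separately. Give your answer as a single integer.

Executing turtle program step by step:
Start: pos=(-6,-8), heading=0, pen down
FD 2: (-6,-8) -> (-4,-8) [heading=0, draw]
FD 4: (-4,-8) -> (0,-8) [heading=0, draw]
LT 180: heading 0 -> 180
PU: pen up
FD 11: (0,-8) -> (-11,-8) [heading=180, move]
FD 16: (-11,-8) -> (-27,-8) [heading=180, move]
FD 3: (-27,-8) -> (-30,-8) [heading=180, move]
RT 30: heading 180 -> 150
FD 13: (-30,-8) -> (-41.258,-1.5) [heading=150, move]
RT 120: heading 150 -> 30
BK 12: (-41.258,-1.5) -> (-51.651,-7.5) [heading=30, move]
FD 13: (-51.651,-7.5) -> (-40.392,-1) [heading=30, move]
FD 19: (-40.392,-1) -> (-23.938,8.5) [heading=30, move]
Final: pos=(-23.938,8.5), heading=30, 2 segment(s) drawn
Segments drawn: 2

Answer: 2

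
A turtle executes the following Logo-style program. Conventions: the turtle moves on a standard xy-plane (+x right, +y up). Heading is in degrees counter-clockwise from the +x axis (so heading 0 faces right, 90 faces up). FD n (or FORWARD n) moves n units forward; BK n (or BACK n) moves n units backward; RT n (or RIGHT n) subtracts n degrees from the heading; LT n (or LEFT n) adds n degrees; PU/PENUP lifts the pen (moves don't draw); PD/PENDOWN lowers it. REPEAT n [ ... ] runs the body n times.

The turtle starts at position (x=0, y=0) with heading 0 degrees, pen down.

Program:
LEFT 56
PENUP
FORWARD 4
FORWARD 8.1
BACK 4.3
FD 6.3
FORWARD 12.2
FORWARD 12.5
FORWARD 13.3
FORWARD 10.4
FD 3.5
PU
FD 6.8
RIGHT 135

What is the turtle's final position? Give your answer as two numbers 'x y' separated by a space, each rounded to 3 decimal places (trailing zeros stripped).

Executing turtle program step by step:
Start: pos=(0,0), heading=0, pen down
LT 56: heading 0 -> 56
PU: pen up
FD 4: (0,0) -> (2.237,3.316) [heading=56, move]
FD 8.1: (2.237,3.316) -> (6.766,10.031) [heading=56, move]
BK 4.3: (6.766,10.031) -> (4.362,6.466) [heading=56, move]
FD 6.3: (4.362,6.466) -> (7.885,11.689) [heading=56, move]
FD 12.2: (7.885,11.689) -> (14.707,21.804) [heading=56, move]
FD 12.5: (14.707,21.804) -> (21.697,32.167) [heading=56, move]
FD 13.3: (21.697,32.167) -> (29.134,43.193) [heading=56, move]
FD 10.4: (29.134,43.193) -> (34.95,51.815) [heading=56, move]
FD 3.5: (34.95,51.815) -> (36.907,54.716) [heading=56, move]
PU: pen up
FD 6.8: (36.907,54.716) -> (40.709,60.354) [heading=56, move]
RT 135: heading 56 -> 281
Final: pos=(40.709,60.354), heading=281, 0 segment(s) drawn

Answer: 40.709 60.354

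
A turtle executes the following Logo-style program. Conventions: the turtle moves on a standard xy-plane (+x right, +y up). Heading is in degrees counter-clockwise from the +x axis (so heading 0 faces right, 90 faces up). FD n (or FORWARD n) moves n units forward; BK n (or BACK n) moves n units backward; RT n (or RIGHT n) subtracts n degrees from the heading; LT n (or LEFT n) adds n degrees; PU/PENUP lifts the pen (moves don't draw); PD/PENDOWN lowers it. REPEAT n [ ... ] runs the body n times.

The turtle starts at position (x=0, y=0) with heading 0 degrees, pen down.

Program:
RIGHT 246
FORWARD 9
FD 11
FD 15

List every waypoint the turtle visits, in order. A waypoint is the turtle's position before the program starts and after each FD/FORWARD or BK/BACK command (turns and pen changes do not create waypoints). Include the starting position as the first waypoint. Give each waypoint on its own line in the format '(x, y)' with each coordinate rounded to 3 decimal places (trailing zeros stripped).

Executing turtle program step by step:
Start: pos=(0,0), heading=0, pen down
RT 246: heading 0 -> 114
FD 9: (0,0) -> (-3.661,8.222) [heading=114, draw]
FD 11: (-3.661,8.222) -> (-8.135,18.271) [heading=114, draw]
FD 15: (-8.135,18.271) -> (-14.236,31.974) [heading=114, draw]
Final: pos=(-14.236,31.974), heading=114, 3 segment(s) drawn
Waypoints (4 total):
(0, 0)
(-3.661, 8.222)
(-8.135, 18.271)
(-14.236, 31.974)

Answer: (0, 0)
(-3.661, 8.222)
(-8.135, 18.271)
(-14.236, 31.974)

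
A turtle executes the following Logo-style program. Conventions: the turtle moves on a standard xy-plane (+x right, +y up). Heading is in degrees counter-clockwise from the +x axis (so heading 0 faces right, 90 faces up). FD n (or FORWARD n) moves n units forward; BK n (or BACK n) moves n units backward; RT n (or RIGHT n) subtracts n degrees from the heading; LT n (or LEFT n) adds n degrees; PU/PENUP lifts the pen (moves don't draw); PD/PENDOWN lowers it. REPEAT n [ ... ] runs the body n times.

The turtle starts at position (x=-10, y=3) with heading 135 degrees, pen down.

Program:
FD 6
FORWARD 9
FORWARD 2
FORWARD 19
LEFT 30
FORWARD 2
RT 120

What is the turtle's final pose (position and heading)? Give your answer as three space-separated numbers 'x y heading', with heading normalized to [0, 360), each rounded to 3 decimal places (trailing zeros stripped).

Answer: -37.388 28.973 45

Derivation:
Executing turtle program step by step:
Start: pos=(-10,3), heading=135, pen down
FD 6: (-10,3) -> (-14.243,7.243) [heading=135, draw]
FD 9: (-14.243,7.243) -> (-20.607,13.607) [heading=135, draw]
FD 2: (-20.607,13.607) -> (-22.021,15.021) [heading=135, draw]
FD 19: (-22.021,15.021) -> (-35.456,28.456) [heading=135, draw]
LT 30: heading 135 -> 165
FD 2: (-35.456,28.456) -> (-37.388,28.973) [heading=165, draw]
RT 120: heading 165 -> 45
Final: pos=(-37.388,28.973), heading=45, 5 segment(s) drawn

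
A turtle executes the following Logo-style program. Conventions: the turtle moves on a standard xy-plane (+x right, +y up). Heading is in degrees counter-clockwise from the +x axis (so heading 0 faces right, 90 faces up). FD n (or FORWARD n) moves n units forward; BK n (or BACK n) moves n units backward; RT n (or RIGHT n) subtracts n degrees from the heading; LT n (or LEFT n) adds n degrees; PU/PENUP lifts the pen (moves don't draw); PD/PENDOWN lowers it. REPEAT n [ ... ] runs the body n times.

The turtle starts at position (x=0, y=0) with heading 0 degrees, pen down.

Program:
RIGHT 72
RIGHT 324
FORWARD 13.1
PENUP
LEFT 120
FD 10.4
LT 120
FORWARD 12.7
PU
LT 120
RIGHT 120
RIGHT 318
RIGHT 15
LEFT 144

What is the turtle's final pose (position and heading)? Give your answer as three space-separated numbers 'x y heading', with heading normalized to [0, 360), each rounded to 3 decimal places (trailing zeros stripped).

Executing turtle program step by step:
Start: pos=(0,0), heading=0, pen down
RT 72: heading 0 -> 288
RT 324: heading 288 -> 324
FD 13.1: (0,0) -> (10.598,-7.7) [heading=324, draw]
PU: pen up
LT 120: heading 324 -> 84
FD 10.4: (10.598,-7.7) -> (11.685,2.643) [heading=84, move]
LT 120: heading 84 -> 204
FD 12.7: (11.685,2.643) -> (0.083,-2.523) [heading=204, move]
PU: pen up
LT 120: heading 204 -> 324
RT 120: heading 324 -> 204
RT 318: heading 204 -> 246
RT 15: heading 246 -> 231
LT 144: heading 231 -> 15
Final: pos=(0.083,-2.523), heading=15, 1 segment(s) drawn

Answer: 0.083 -2.523 15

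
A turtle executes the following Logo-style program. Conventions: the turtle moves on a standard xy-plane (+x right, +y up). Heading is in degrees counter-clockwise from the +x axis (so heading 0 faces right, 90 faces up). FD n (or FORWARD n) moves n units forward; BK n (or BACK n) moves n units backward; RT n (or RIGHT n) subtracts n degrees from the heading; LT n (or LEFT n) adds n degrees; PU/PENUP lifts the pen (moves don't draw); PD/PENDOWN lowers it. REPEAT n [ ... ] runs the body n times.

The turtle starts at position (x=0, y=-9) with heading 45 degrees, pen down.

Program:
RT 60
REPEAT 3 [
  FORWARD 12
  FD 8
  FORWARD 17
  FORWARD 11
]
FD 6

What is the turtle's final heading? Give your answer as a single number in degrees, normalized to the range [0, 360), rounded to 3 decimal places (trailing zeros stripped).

Answer: 345

Derivation:
Executing turtle program step by step:
Start: pos=(0,-9), heading=45, pen down
RT 60: heading 45 -> 345
REPEAT 3 [
  -- iteration 1/3 --
  FD 12: (0,-9) -> (11.591,-12.106) [heading=345, draw]
  FD 8: (11.591,-12.106) -> (19.319,-14.176) [heading=345, draw]
  FD 17: (19.319,-14.176) -> (35.739,-18.576) [heading=345, draw]
  FD 11: (35.739,-18.576) -> (46.364,-21.423) [heading=345, draw]
  -- iteration 2/3 --
  FD 12: (46.364,-21.423) -> (57.956,-24.529) [heading=345, draw]
  FD 8: (57.956,-24.529) -> (65.683,-26.6) [heading=345, draw]
  FD 17: (65.683,-26.6) -> (82.104,-31) [heading=345, draw]
  FD 11: (82.104,-31) -> (92.729,-33.847) [heading=345, draw]
  -- iteration 3/3 --
  FD 12: (92.729,-33.847) -> (104.32,-36.952) [heading=345, draw]
  FD 8: (104.32,-36.952) -> (112.047,-39.023) [heading=345, draw]
  FD 17: (112.047,-39.023) -> (128.468,-43.423) [heading=345, draw]
  FD 11: (128.468,-43.423) -> (139.093,-46.27) [heading=345, draw]
]
FD 6: (139.093,-46.27) -> (144.889,-47.823) [heading=345, draw]
Final: pos=(144.889,-47.823), heading=345, 13 segment(s) drawn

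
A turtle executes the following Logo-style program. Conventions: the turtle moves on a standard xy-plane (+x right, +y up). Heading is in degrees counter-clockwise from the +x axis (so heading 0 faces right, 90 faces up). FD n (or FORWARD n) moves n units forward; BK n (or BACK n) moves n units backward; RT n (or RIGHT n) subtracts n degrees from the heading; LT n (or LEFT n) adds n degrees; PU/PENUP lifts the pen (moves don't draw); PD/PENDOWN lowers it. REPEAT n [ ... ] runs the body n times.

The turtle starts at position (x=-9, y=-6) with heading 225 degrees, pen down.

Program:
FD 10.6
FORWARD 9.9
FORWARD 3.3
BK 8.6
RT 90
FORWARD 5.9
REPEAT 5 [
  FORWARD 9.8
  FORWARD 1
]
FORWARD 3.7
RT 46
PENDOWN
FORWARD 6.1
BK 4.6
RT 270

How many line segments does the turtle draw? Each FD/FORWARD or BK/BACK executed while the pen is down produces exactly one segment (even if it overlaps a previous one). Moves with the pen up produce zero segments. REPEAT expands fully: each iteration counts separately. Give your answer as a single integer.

Executing turtle program step by step:
Start: pos=(-9,-6), heading=225, pen down
FD 10.6: (-9,-6) -> (-16.495,-13.495) [heading=225, draw]
FD 9.9: (-16.495,-13.495) -> (-23.496,-20.496) [heading=225, draw]
FD 3.3: (-23.496,-20.496) -> (-25.829,-22.829) [heading=225, draw]
BK 8.6: (-25.829,-22.829) -> (-19.748,-16.748) [heading=225, draw]
RT 90: heading 225 -> 135
FD 5.9: (-19.748,-16.748) -> (-23.92,-12.576) [heading=135, draw]
REPEAT 5 [
  -- iteration 1/5 --
  FD 9.8: (-23.92,-12.576) -> (-30.85,-5.646) [heading=135, draw]
  FD 1: (-30.85,-5.646) -> (-31.557,-4.939) [heading=135, draw]
  -- iteration 2/5 --
  FD 9.8: (-31.557,-4.939) -> (-38.486,1.99) [heading=135, draw]
  FD 1: (-38.486,1.99) -> (-39.193,2.697) [heading=135, draw]
  -- iteration 3/5 --
  FD 9.8: (-39.193,2.697) -> (-46.123,9.627) [heading=135, draw]
  FD 1: (-46.123,9.627) -> (-46.83,10.334) [heading=135, draw]
  -- iteration 4/5 --
  FD 9.8: (-46.83,10.334) -> (-53.76,17.264) [heading=135, draw]
  FD 1: (-53.76,17.264) -> (-54.467,17.971) [heading=135, draw]
  -- iteration 5/5 --
  FD 9.8: (-54.467,17.971) -> (-61.397,24.901) [heading=135, draw]
  FD 1: (-61.397,24.901) -> (-62.104,25.608) [heading=135, draw]
]
FD 3.7: (-62.104,25.608) -> (-64.72,28.224) [heading=135, draw]
RT 46: heading 135 -> 89
PD: pen down
FD 6.1: (-64.72,28.224) -> (-64.614,34.323) [heading=89, draw]
BK 4.6: (-64.614,34.323) -> (-64.694,29.724) [heading=89, draw]
RT 270: heading 89 -> 179
Final: pos=(-64.694,29.724), heading=179, 18 segment(s) drawn
Segments drawn: 18

Answer: 18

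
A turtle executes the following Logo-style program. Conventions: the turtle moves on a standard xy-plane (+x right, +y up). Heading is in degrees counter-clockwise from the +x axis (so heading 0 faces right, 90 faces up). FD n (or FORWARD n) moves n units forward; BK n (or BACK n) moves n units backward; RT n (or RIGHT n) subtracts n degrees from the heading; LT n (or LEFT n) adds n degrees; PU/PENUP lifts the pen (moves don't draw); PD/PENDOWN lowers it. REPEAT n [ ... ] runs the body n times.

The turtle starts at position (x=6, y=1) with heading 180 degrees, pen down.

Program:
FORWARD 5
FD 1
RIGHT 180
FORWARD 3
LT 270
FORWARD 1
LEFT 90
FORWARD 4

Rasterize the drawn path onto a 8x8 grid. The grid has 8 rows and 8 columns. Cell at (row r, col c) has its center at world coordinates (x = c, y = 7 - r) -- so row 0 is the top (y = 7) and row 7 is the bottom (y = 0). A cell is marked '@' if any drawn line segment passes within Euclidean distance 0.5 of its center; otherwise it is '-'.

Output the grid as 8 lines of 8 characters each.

Answer: --------
--------
--------
--------
--------
--------
@@@@@@@-
---@@@@@

Derivation:
Segment 0: (6,1) -> (1,1)
Segment 1: (1,1) -> (0,1)
Segment 2: (0,1) -> (3,1)
Segment 3: (3,1) -> (3,0)
Segment 4: (3,0) -> (7,-0)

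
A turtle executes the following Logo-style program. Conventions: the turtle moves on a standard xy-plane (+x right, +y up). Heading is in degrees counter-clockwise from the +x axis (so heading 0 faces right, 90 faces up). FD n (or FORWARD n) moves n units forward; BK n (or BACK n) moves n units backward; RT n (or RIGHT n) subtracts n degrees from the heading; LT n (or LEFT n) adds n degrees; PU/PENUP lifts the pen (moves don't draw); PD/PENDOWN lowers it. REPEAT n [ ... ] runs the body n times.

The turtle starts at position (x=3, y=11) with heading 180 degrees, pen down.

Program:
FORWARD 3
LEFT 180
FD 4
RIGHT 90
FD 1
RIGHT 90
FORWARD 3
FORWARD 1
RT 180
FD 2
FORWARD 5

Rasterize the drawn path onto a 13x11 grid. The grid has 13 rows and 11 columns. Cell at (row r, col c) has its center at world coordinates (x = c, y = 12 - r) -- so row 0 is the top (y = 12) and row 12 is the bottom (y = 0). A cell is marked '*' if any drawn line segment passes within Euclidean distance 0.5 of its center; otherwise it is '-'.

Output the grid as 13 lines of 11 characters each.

Segment 0: (3,11) -> (0,11)
Segment 1: (0,11) -> (4,11)
Segment 2: (4,11) -> (4,10)
Segment 3: (4,10) -> (1,10)
Segment 4: (1,10) -> (0,10)
Segment 5: (0,10) -> (2,10)
Segment 6: (2,10) -> (7,10)

Answer: -----------
*****------
********---
-----------
-----------
-----------
-----------
-----------
-----------
-----------
-----------
-----------
-----------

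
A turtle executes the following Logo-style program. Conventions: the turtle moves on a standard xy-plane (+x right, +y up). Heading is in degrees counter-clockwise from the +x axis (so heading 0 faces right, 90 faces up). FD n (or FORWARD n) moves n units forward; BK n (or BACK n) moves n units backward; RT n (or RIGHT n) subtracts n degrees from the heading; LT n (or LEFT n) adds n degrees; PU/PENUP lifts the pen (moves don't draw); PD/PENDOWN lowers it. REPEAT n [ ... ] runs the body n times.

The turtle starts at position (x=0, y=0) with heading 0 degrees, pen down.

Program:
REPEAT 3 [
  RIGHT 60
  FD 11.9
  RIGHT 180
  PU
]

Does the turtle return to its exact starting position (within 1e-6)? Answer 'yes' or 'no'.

Answer: yes

Derivation:
Executing turtle program step by step:
Start: pos=(0,0), heading=0, pen down
REPEAT 3 [
  -- iteration 1/3 --
  RT 60: heading 0 -> 300
  FD 11.9: (0,0) -> (5.95,-10.306) [heading=300, draw]
  RT 180: heading 300 -> 120
  PU: pen up
  -- iteration 2/3 --
  RT 60: heading 120 -> 60
  FD 11.9: (5.95,-10.306) -> (11.9,0) [heading=60, move]
  RT 180: heading 60 -> 240
  PU: pen up
  -- iteration 3/3 --
  RT 60: heading 240 -> 180
  FD 11.9: (11.9,0) -> (0,0) [heading=180, move]
  RT 180: heading 180 -> 0
  PU: pen up
]
Final: pos=(0,0), heading=0, 1 segment(s) drawn

Start position: (0, 0)
Final position: (0, 0)
Distance = 0; < 1e-6 -> CLOSED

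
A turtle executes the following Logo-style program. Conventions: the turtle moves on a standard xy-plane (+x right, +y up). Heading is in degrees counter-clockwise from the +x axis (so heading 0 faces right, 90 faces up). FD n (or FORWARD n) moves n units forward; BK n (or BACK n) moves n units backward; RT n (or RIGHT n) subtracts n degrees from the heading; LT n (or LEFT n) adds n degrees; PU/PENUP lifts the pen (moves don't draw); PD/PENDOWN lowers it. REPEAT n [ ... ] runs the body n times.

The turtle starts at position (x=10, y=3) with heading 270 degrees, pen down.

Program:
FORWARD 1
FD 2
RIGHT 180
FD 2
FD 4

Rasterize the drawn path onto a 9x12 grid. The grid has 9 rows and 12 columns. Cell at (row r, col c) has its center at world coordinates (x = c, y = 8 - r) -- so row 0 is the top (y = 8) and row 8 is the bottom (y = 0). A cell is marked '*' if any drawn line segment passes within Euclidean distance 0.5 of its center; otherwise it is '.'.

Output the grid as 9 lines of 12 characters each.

Segment 0: (10,3) -> (10,2)
Segment 1: (10,2) -> (10,0)
Segment 2: (10,0) -> (10,2)
Segment 3: (10,2) -> (10,6)

Answer: ............
............
..........*.
..........*.
..........*.
..........*.
..........*.
..........*.
..........*.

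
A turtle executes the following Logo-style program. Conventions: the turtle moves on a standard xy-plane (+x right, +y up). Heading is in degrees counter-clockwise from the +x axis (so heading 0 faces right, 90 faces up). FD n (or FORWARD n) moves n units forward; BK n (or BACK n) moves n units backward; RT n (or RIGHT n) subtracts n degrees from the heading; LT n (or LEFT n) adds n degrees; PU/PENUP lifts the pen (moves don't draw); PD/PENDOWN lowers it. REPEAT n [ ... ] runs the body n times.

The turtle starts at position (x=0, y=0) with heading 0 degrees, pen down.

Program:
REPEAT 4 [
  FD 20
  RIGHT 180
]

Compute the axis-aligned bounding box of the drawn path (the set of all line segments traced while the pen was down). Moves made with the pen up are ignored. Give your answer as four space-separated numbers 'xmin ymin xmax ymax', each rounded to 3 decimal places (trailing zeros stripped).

Answer: 0 0 20 0

Derivation:
Executing turtle program step by step:
Start: pos=(0,0), heading=0, pen down
REPEAT 4 [
  -- iteration 1/4 --
  FD 20: (0,0) -> (20,0) [heading=0, draw]
  RT 180: heading 0 -> 180
  -- iteration 2/4 --
  FD 20: (20,0) -> (0,0) [heading=180, draw]
  RT 180: heading 180 -> 0
  -- iteration 3/4 --
  FD 20: (0,0) -> (20,0) [heading=0, draw]
  RT 180: heading 0 -> 180
  -- iteration 4/4 --
  FD 20: (20,0) -> (0,0) [heading=180, draw]
  RT 180: heading 180 -> 0
]
Final: pos=(0,0), heading=0, 4 segment(s) drawn

Segment endpoints: x in {0, 20}, y in {0, 0, 0, 0}
xmin=0, ymin=0, xmax=20, ymax=0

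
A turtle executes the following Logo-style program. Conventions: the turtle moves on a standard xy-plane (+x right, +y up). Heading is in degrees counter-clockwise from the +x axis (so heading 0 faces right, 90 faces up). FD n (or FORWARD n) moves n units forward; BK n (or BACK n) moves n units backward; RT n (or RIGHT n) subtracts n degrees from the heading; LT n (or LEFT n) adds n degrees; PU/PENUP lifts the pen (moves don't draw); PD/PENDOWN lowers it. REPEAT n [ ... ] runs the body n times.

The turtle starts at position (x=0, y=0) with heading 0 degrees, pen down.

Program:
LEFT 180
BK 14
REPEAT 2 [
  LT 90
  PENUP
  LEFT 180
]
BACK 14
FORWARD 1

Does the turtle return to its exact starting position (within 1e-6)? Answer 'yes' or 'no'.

Answer: no

Derivation:
Executing turtle program step by step:
Start: pos=(0,0), heading=0, pen down
LT 180: heading 0 -> 180
BK 14: (0,0) -> (14,0) [heading=180, draw]
REPEAT 2 [
  -- iteration 1/2 --
  LT 90: heading 180 -> 270
  PU: pen up
  LT 180: heading 270 -> 90
  -- iteration 2/2 --
  LT 90: heading 90 -> 180
  PU: pen up
  LT 180: heading 180 -> 0
]
BK 14: (14,0) -> (0,0) [heading=0, move]
FD 1: (0,0) -> (1,0) [heading=0, move]
Final: pos=(1,0), heading=0, 1 segment(s) drawn

Start position: (0, 0)
Final position: (1, 0)
Distance = 1; >= 1e-6 -> NOT closed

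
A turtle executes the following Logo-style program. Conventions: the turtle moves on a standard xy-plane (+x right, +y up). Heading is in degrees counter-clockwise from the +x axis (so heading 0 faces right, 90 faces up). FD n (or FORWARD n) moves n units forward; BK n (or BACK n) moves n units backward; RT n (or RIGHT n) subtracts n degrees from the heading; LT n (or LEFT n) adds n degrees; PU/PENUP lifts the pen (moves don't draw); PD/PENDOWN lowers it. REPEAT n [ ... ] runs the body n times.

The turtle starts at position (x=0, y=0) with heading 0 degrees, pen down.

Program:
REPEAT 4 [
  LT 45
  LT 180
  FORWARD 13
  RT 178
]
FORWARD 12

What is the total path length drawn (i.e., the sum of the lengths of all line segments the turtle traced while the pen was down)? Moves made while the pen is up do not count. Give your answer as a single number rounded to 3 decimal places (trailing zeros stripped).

Executing turtle program step by step:
Start: pos=(0,0), heading=0, pen down
REPEAT 4 [
  -- iteration 1/4 --
  LT 45: heading 0 -> 45
  LT 180: heading 45 -> 225
  FD 13: (0,0) -> (-9.192,-9.192) [heading=225, draw]
  RT 178: heading 225 -> 47
  -- iteration 2/4 --
  LT 45: heading 47 -> 92
  LT 180: heading 92 -> 272
  FD 13: (-9.192,-9.192) -> (-8.739,-22.184) [heading=272, draw]
  RT 178: heading 272 -> 94
  -- iteration 3/4 --
  LT 45: heading 94 -> 139
  LT 180: heading 139 -> 319
  FD 13: (-8.739,-22.184) -> (1.073,-30.713) [heading=319, draw]
  RT 178: heading 319 -> 141
  -- iteration 4/4 --
  LT 45: heading 141 -> 186
  LT 180: heading 186 -> 6
  FD 13: (1.073,-30.713) -> (14.001,-29.354) [heading=6, draw]
  RT 178: heading 6 -> 188
]
FD 12: (14.001,-29.354) -> (2.118,-31.024) [heading=188, draw]
Final: pos=(2.118,-31.024), heading=188, 5 segment(s) drawn

Segment lengths:
  seg 1: (0,0) -> (-9.192,-9.192), length = 13
  seg 2: (-9.192,-9.192) -> (-8.739,-22.184), length = 13
  seg 3: (-8.739,-22.184) -> (1.073,-30.713), length = 13
  seg 4: (1.073,-30.713) -> (14.001,-29.354), length = 13
  seg 5: (14.001,-29.354) -> (2.118,-31.024), length = 12
Total = 64

Answer: 64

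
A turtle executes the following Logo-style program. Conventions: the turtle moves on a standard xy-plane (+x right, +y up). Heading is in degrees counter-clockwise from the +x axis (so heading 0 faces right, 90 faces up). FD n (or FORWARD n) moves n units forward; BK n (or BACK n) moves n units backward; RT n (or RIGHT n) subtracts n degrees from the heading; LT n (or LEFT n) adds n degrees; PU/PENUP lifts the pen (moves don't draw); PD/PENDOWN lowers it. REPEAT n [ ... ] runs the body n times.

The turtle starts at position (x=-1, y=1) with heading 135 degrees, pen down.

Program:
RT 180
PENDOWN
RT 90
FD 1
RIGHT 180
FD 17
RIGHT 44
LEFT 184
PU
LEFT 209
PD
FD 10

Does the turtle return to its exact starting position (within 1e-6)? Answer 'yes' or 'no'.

Answer: no

Derivation:
Executing turtle program step by step:
Start: pos=(-1,1), heading=135, pen down
RT 180: heading 135 -> 315
PD: pen down
RT 90: heading 315 -> 225
FD 1: (-1,1) -> (-1.707,0.293) [heading=225, draw]
RT 180: heading 225 -> 45
FD 17: (-1.707,0.293) -> (10.314,12.314) [heading=45, draw]
RT 44: heading 45 -> 1
LT 184: heading 1 -> 185
PU: pen up
LT 209: heading 185 -> 34
PD: pen down
FD 10: (10.314,12.314) -> (18.604,17.906) [heading=34, draw]
Final: pos=(18.604,17.906), heading=34, 3 segment(s) drawn

Start position: (-1, 1)
Final position: (18.604, 17.906)
Distance = 25.887; >= 1e-6 -> NOT closed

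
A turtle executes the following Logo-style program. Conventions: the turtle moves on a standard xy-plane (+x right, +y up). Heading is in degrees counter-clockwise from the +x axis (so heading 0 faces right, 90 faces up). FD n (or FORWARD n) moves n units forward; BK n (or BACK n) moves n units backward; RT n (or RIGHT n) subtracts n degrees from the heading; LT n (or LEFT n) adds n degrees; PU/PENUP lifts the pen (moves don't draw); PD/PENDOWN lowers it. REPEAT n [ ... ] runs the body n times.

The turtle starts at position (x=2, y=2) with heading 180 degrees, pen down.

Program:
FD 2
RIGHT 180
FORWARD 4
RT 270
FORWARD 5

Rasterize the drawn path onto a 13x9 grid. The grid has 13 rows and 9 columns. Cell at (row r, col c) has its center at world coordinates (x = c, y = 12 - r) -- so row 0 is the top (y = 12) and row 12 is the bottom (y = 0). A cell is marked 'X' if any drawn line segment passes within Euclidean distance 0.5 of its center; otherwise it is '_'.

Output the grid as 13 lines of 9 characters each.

Answer: _________
_________
_________
_________
_________
____X____
____X____
____X____
____X____
____X____
XXXXX____
_________
_________

Derivation:
Segment 0: (2,2) -> (0,2)
Segment 1: (0,2) -> (4,2)
Segment 2: (4,2) -> (4,7)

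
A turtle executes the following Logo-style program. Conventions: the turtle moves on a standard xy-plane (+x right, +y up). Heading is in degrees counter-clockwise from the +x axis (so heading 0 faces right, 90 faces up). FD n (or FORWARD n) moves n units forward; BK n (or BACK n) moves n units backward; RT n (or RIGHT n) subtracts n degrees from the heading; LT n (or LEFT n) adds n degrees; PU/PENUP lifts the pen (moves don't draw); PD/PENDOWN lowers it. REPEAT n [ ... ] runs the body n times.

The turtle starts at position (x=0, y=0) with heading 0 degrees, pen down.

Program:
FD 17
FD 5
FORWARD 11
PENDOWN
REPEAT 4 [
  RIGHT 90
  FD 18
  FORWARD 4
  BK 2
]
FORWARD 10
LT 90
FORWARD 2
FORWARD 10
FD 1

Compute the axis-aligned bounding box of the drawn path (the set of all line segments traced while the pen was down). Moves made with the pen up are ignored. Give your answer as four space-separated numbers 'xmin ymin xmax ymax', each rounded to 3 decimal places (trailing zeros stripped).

Executing turtle program step by step:
Start: pos=(0,0), heading=0, pen down
FD 17: (0,0) -> (17,0) [heading=0, draw]
FD 5: (17,0) -> (22,0) [heading=0, draw]
FD 11: (22,0) -> (33,0) [heading=0, draw]
PD: pen down
REPEAT 4 [
  -- iteration 1/4 --
  RT 90: heading 0 -> 270
  FD 18: (33,0) -> (33,-18) [heading=270, draw]
  FD 4: (33,-18) -> (33,-22) [heading=270, draw]
  BK 2: (33,-22) -> (33,-20) [heading=270, draw]
  -- iteration 2/4 --
  RT 90: heading 270 -> 180
  FD 18: (33,-20) -> (15,-20) [heading=180, draw]
  FD 4: (15,-20) -> (11,-20) [heading=180, draw]
  BK 2: (11,-20) -> (13,-20) [heading=180, draw]
  -- iteration 3/4 --
  RT 90: heading 180 -> 90
  FD 18: (13,-20) -> (13,-2) [heading=90, draw]
  FD 4: (13,-2) -> (13,2) [heading=90, draw]
  BK 2: (13,2) -> (13,0) [heading=90, draw]
  -- iteration 4/4 --
  RT 90: heading 90 -> 0
  FD 18: (13,0) -> (31,0) [heading=0, draw]
  FD 4: (31,0) -> (35,0) [heading=0, draw]
  BK 2: (35,0) -> (33,0) [heading=0, draw]
]
FD 10: (33,0) -> (43,0) [heading=0, draw]
LT 90: heading 0 -> 90
FD 2: (43,0) -> (43,2) [heading=90, draw]
FD 10: (43,2) -> (43,12) [heading=90, draw]
FD 1: (43,12) -> (43,13) [heading=90, draw]
Final: pos=(43,13), heading=90, 19 segment(s) drawn

Segment endpoints: x in {0, 11, 13, 13, 15, 17, 22, 31, 33, 35, 43}, y in {-22, -20, -20, -18, -2, 0, 0, 0, 0, 0, 0, 2, 2, 12, 13}
xmin=0, ymin=-22, xmax=43, ymax=13

Answer: 0 -22 43 13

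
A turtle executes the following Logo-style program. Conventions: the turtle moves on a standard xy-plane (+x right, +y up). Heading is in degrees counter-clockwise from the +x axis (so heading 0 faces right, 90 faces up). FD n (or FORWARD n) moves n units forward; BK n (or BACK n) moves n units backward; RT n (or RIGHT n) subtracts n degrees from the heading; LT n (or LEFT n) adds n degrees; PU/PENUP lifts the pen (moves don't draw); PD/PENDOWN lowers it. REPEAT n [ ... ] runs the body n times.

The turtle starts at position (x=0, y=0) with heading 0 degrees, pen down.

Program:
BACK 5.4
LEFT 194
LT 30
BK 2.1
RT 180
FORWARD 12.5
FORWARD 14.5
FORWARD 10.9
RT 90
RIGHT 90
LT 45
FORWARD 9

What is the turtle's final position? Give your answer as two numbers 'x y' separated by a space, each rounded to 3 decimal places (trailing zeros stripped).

Answer: 23.217 18.788

Derivation:
Executing turtle program step by step:
Start: pos=(0,0), heading=0, pen down
BK 5.4: (0,0) -> (-5.4,0) [heading=0, draw]
LT 194: heading 0 -> 194
LT 30: heading 194 -> 224
BK 2.1: (-5.4,0) -> (-3.889,1.459) [heading=224, draw]
RT 180: heading 224 -> 44
FD 12.5: (-3.889,1.459) -> (5.102,10.142) [heading=44, draw]
FD 14.5: (5.102,10.142) -> (15.533,20.215) [heading=44, draw]
FD 10.9: (15.533,20.215) -> (23.374,27.786) [heading=44, draw]
RT 90: heading 44 -> 314
RT 90: heading 314 -> 224
LT 45: heading 224 -> 269
FD 9: (23.374,27.786) -> (23.217,18.788) [heading=269, draw]
Final: pos=(23.217,18.788), heading=269, 6 segment(s) drawn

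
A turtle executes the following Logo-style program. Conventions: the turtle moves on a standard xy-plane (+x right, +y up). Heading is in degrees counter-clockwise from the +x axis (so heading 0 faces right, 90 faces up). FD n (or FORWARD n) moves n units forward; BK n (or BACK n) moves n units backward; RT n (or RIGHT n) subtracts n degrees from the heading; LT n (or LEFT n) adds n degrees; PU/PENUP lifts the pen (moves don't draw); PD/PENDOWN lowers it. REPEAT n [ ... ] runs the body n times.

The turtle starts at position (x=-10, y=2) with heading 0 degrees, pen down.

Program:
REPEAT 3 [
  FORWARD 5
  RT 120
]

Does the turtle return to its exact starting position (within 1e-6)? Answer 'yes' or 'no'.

Answer: yes

Derivation:
Executing turtle program step by step:
Start: pos=(-10,2), heading=0, pen down
REPEAT 3 [
  -- iteration 1/3 --
  FD 5: (-10,2) -> (-5,2) [heading=0, draw]
  RT 120: heading 0 -> 240
  -- iteration 2/3 --
  FD 5: (-5,2) -> (-7.5,-2.33) [heading=240, draw]
  RT 120: heading 240 -> 120
  -- iteration 3/3 --
  FD 5: (-7.5,-2.33) -> (-10,2) [heading=120, draw]
  RT 120: heading 120 -> 0
]
Final: pos=(-10,2), heading=0, 3 segment(s) drawn

Start position: (-10, 2)
Final position: (-10, 2)
Distance = 0; < 1e-6 -> CLOSED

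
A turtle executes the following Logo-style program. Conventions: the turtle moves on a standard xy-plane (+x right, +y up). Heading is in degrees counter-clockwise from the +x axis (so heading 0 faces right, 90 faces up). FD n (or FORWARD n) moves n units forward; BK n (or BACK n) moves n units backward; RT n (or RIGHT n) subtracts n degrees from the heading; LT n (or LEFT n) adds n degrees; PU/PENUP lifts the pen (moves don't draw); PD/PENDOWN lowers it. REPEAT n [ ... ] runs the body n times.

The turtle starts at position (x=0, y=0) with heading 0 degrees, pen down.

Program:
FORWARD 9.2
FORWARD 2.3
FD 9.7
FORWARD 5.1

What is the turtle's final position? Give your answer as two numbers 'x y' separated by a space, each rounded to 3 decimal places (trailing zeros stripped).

Answer: 26.3 0

Derivation:
Executing turtle program step by step:
Start: pos=(0,0), heading=0, pen down
FD 9.2: (0,0) -> (9.2,0) [heading=0, draw]
FD 2.3: (9.2,0) -> (11.5,0) [heading=0, draw]
FD 9.7: (11.5,0) -> (21.2,0) [heading=0, draw]
FD 5.1: (21.2,0) -> (26.3,0) [heading=0, draw]
Final: pos=(26.3,0), heading=0, 4 segment(s) drawn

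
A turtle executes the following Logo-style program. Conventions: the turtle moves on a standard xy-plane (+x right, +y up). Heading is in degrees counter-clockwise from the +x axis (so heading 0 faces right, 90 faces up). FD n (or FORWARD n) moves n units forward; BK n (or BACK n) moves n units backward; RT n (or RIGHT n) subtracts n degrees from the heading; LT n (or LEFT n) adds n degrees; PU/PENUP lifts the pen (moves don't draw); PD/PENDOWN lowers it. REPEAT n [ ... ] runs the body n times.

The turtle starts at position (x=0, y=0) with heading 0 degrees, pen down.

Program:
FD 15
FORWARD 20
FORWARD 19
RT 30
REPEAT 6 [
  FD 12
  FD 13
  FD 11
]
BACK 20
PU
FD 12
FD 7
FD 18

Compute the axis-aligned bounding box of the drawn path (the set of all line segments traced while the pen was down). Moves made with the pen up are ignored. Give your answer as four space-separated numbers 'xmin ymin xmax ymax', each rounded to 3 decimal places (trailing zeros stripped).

Answer: 0 -108 241.061 0

Derivation:
Executing turtle program step by step:
Start: pos=(0,0), heading=0, pen down
FD 15: (0,0) -> (15,0) [heading=0, draw]
FD 20: (15,0) -> (35,0) [heading=0, draw]
FD 19: (35,0) -> (54,0) [heading=0, draw]
RT 30: heading 0 -> 330
REPEAT 6 [
  -- iteration 1/6 --
  FD 12: (54,0) -> (64.392,-6) [heading=330, draw]
  FD 13: (64.392,-6) -> (75.651,-12.5) [heading=330, draw]
  FD 11: (75.651,-12.5) -> (85.177,-18) [heading=330, draw]
  -- iteration 2/6 --
  FD 12: (85.177,-18) -> (95.569,-24) [heading=330, draw]
  FD 13: (95.569,-24) -> (106.828,-30.5) [heading=330, draw]
  FD 11: (106.828,-30.5) -> (116.354,-36) [heading=330, draw]
  -- iteration 3/6 --
  FD 12: (116.354,-36) -> (126.746,-42) [heading=330, draw]
  FD 13: (126.746,-42) -> (138.004,-48.5) [heading=330, draw]
  FD 11: (138.004,-48.5) -> (147.531,-54) [heading=330, draw]
  -- iteration 4/6 --
  FD 12: (147.531,-54) -> (157.923,-60) [heading=330, draw]
  FD 13: (157.923,-60) -> (169.181,-66.5) [heading=330, draw]
  FD 11: (169.181,-66.5) -> (178.708,-72) [heading=330, draw]
  -- iteration 5/6 --
  FD 12: (178.708,-72) -> (189.1,-78) [heading=330, draw]
  FD 13: (189.1,-78) -> (200.358,-84.5) [heading=330, draw]
  FD 11: (200.358,-84.5) -> (209.885,-90) [heading=330, draw]
  -- iteration 6/6 --
  FD 12: (209.885,-90) -> (220.277,-96) [heading=330, draw]
  FD 13: (220.277,-96) -> (231.535,-102.5) [heading=330, draw]
  FD 11: (231.535,-102.5) -> (241.061,-108) [heading=330, draw]
]
BK 20: (241.061,-108) -> (223.741,-98) [heading=330, draw]
PU: pen up
FD 12: (223.741,-98) -> (234.133,-104) [heading=330, move]
FD 7: (234.133,-104) -> (240.195,-107.5) [heading=330, move]
FD 18: (240.195,-107.5) -> (255.784,-116.5) [heading=330, move]
Final: pos=(255.784,-116.5), heading=330, 22 segment(s) drawn

Segment endpoints: x in {0, 15, 35, 54, 64.392, 75.651, 85.177, 95.569, 106.828, 116.354, 126.746, 138.004, 147.531, 157.923, 169.181, 178.708, 189.1, 200.358, 209.885, 220.277, 223.741, 231.535, 241.061}, y in {-108, -102.5, -98, -96, -90, -84.5, -78, -72, -66.5, -60, -54, -48.5, -42, -36, -30.5, -24, -18, -12.5, -6, 0}
xmin=0, ymin=-108, xmax=241.061, ymax=0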